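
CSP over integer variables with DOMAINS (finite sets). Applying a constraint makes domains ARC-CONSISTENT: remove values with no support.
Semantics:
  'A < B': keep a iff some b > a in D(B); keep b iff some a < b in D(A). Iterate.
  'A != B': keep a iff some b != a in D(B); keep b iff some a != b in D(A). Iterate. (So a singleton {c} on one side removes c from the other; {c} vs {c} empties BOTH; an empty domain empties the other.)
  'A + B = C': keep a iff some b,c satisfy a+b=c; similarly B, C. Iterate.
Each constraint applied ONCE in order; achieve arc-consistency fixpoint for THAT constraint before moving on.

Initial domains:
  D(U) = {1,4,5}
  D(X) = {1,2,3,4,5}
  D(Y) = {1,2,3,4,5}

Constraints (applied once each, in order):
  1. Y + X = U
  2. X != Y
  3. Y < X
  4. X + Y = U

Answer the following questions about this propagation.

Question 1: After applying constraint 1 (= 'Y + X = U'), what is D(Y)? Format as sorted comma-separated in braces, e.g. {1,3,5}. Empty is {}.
Constraint 1 (Y + X = U) on D(Y)={1,2,3,4,5} D(X)={1,2,3,4,5} D(U)={1,4,5}: Y {1,2,3,4,5}->{1,2,3,4}; X {1,2,3,4,5}->{1,2,3,4}; U {1,4,5}->{4,5}
So after constraint 1: D(Y) = {1,2,3,4}

Answer: {1,2,3,4}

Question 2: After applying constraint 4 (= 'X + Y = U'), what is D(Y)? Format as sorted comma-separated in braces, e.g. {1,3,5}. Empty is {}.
Constraint 1 (Y + X = U) on D(Y)={1,2,3,4,5} D(X)={1,2,3,4,5} D(U)={1,4,5}: Y {1,2,3,4,5}->{1,2,3,4}; X {1,2,3,4,5}->{1,2,3,4}; U {1,4,5}->{4,5}
Constraint 2 (X != Y) on D(X)={1,2,3,4} D(Y)={1,2,3,4}: no change
Constraint 3 (Y < X) on D(Y)={1,2,3,4} D(X)={1,2,3,4}: Y {1,2,3,4}->{1,2,3}; X {1,2,3,4}->{2,3,4}
Constraint 4 (X + Y = U) on D(X)={2,3,4} D(Y)={1,2,3} D(U)={4,5}: no change
So after constraint 4: D(Y) = {1,2,3}

Answer: {1,2,3}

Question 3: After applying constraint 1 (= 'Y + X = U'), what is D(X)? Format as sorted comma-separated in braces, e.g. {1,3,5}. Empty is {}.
Constraint 1 (Y + X = U) on D(Y)={1,2,3,4,5} D(X)={1,2,3,4,5} D(U)={1,4,5}: Y {1,2,3,4,5}->{1,2,3,4}; X {1,2,3,4,5}->{1,2,3,4}; U {1,4,5}->{4,5}
So after constraint 1: D(X) = {1,2,3,4}

Answer: {1,2,3,4}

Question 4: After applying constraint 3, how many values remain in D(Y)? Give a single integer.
Constraint 1 (Y + X = U) on D(Y)={1,2,3,4,5} D(X)={1,2,3,4,5} D(U)={1,4,5}: Y {1,2,3,4,5}->{1,2,3,4}; X {1,2,3,4,5}->{1,2,3,4}; U {1,4,5}->{4,5}
Constraint 2 (X != Y) on D(X)={1,2,3,4} D(Y)={1,2,3,4}: no change
Constraint 3 (Y < X) on D(Y)={1,2,3,4} D(X)={1,2,3,4}: Y {1,2,3,4}->{1,2,3}; X {1,2,3,4}->{2,3,4}
So after constraint 3: D(Y)={1,2,3}, size = 3

Answer: 3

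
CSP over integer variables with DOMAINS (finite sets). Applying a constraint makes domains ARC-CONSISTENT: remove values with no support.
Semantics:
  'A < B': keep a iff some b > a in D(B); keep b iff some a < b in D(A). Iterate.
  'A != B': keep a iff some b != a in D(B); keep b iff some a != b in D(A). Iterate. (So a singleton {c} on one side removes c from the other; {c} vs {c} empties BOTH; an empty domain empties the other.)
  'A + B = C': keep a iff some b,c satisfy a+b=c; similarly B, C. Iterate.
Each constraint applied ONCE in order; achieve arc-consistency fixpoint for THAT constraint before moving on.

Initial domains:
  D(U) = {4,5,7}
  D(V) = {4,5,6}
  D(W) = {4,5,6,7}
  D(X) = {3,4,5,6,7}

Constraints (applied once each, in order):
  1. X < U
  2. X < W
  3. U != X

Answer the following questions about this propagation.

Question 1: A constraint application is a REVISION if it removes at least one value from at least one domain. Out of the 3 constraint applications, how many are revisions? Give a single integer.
Answer: 1

Derivation:
Constraint 1 (X < U) on D(X)={3,4,5,6,7} D(U)={4,5,7}: X {3,4,5,6,7}->{3,4,5,6} => REVISION
Constraint 2 (X < W) on D(X)={3,4,5,6} D(W)={4,5,6,7}: no change => not a revision
Constraint 3 (U != X) on D(U)={4,5,7} D(X)={3,4,5,6}: no change => not a revision
Total revisions = 1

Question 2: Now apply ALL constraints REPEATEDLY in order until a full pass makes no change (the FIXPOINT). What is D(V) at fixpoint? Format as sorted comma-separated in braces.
Answer: {4,5,6}

Derivation:
pass 0 (initial): D(V)={4,5,6}
pass 1: X {3,4,5,6,7}->{3,4,5,6}
pass 2: no change
Fixpoint after 2 passes: D(V) = {4,5,6}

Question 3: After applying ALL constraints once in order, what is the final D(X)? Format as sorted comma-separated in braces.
Answer: {3,4,5,6}

Derivation:
Constraint 1 (X < U) on D(X)={3,4,5,6,7} D(U)={4,5,7}: X {3,4,5,6,7}->{3,4,5,6}
Constraint 2 (X < W) on D(X)={3,4,5,6} D(W)={4,5,6,7}: no change
Constraint 3 (U != X) on D(U)={4,5,7} D(X)={3,4,5,6}: no change
So after all 3 constraints: D(X) = {3,4,5,6}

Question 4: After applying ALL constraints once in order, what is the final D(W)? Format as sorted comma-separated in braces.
Answer: {4,5,6,7}

Derivation:
Constraint 1 (X < U) on D(X)={3,4,5,6,7} D(U)={4,5,7}: X {3,4,5,6,7}->{3,4,5,6}
Constraint 2 (X < W) on D(X)={3,4,5,6} D(W)={4,5,6,7}: no change
Constraint 3 (U != X) on D(U)={4,5,7} D(X)={3,4,5,6}: no change
So after all 3 constraints: D(W) = {4,5,6,7}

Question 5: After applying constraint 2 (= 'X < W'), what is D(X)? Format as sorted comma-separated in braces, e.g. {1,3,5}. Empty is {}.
Constraint 1 (X < U) on D(X)={3,4,5,6,7} D(U)={4,5,7}: X {3,4,5,6,7}->{3,4,5,6}
Constraint 2 (X < W) on D(X)={3,4,5,6} D(W)={4,5,6,7}: no change
So after constraint 2: D(X) = {3,4,5,6}

Answer: {3,4,5,6}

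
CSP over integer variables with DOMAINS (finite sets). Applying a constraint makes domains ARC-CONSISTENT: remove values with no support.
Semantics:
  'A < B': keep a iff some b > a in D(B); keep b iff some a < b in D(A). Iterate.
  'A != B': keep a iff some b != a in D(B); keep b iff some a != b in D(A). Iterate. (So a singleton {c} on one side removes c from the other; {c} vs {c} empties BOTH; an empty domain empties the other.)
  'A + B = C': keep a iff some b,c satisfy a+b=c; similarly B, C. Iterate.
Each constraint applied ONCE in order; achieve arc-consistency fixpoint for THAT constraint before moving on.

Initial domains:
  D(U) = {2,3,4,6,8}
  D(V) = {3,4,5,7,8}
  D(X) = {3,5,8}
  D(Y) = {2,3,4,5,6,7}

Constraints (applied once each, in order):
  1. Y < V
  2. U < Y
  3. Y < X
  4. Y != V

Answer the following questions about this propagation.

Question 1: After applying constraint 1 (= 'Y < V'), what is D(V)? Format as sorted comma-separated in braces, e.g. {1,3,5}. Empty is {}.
Answer: {3,4,5,7,8}

Derivation:
Constraint 1 (Y < V) on D(Y)={2,3,4,5,6,7} D(V)={3,4,5,7,8}: no change
So after constraint 1: D(V) = {3,4,5,7,8}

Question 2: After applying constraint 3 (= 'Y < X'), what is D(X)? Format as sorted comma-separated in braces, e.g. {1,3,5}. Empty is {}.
Answer: {5,8}

Derivation:
Constraint 1 (Y < V) on D(Y)={2,3,4,5,6,7} D(V)={3,4,5,7,8}: no change
Constraint 2 (U < Y) on D(U)={2,3,4,6,8} D(Y)={2,3,4,5,6,7}: U {2,3,4,6,8}->{2,3,4,6}; Y {2,3,4,5,6,7}->{3,4,5,6,7}
Constraint 3 (Y < X) on D(Y)={3,4,5,6,7} D(X)={3,5,8}: X {3,5,8}->{5,8}
So after constraint 3: D(X) = {5,8}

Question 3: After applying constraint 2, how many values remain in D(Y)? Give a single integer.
Constraint 1 (Y < V) on D(Y)={2,3,4,5,6,7} D(V)={3,4,5,7,8}: no change
Constraint 2 (U < Y) on D(U)={2,3,4,6,8} D(Y)={2,3,4,5,6,7}: U {2,3,4,6,8}->{2,3,4,6}; Y {2,3,4,5,6,7}->{3,4,5,6,7}
So after constraint 2: D(Y)={3,4,5,6,7}, size = 5

Answer: 5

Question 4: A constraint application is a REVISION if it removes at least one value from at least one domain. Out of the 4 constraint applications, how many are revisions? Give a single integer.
Answer: 2

Derivation:
Constraint 1 (Y < V) on D(Y)={2,3,4,5,6,7} D(V)={3,4,5,7,8}: no change => not a revision
Constraint 2 (U < Y) on D(U)={2,3,4,6,8} D(Y)={2,3,4,5,6,7}: U {2,3,4,6,8}->{2,3,4,6}; Y {2,3,4,5,6,7}->{3,4,5,6,7} => REVISION
Constraint 3 (Y < X) on D(Y)={3,4,5,6,7} D(X)={3,5,8}: X {3,5,8}->{5,8} => REVISION
Constraint 4 (Y != V) on D(Y)={3,4,5,6,7} D(V)={3,4,5,7,8}: no change => not a revision
Total revisions = 2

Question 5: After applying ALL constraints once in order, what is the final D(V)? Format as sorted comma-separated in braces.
Constraint 1 (Y < V) on D(Y)={2,3,4,5,6,7} D(V)={3,4,5,7,8}: no change
Constraint 2 (U < Y) on D(U)={2,3,4,6,8} D(Y)={2,3,4,5,6,7}: U {2,3,4,6,8}->{2,3,4,6}; Y {2,3,4,5,6,7}->{3,4,5,6,7}
Constraint 3 (Y < X) on D(Y)={3,4,5,6,7} D(X)={3,5,8}: X {3,5,8}->{5,8}
Constraint 4 (Y != V) on D(Y)={3,4,5,6,7} D(V)={3,4,5,7,8}: no change
So after all 4 constraints: D(V) = {3,4,5,7,8}

Answer: {3,4,5,7,8}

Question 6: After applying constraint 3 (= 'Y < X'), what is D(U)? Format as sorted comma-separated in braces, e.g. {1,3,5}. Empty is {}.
Answer: {2,3,4,6}

Derivation:
Constraint 1 (Y < V) on D(Y)={2,3,4,5,6,7} D(V)={3,4,5,7,8}: no change
Constraint 2 (U < Y) on D(U)={2,3,4,6,8} D(Y)={2,3,4,5,6,7}: U {2,3,4,6,8}->{2,3,4,6}; Y {2,3,4,5,6,7}->{3,4,5,6,7}
Constraint 3 (Y < X) on D(Y)={3,4,5,6,7} D(X)={3,5,8}: X {3,5,8}->{5,8}
So after constraint 3: D(U) = {2,3,4,6}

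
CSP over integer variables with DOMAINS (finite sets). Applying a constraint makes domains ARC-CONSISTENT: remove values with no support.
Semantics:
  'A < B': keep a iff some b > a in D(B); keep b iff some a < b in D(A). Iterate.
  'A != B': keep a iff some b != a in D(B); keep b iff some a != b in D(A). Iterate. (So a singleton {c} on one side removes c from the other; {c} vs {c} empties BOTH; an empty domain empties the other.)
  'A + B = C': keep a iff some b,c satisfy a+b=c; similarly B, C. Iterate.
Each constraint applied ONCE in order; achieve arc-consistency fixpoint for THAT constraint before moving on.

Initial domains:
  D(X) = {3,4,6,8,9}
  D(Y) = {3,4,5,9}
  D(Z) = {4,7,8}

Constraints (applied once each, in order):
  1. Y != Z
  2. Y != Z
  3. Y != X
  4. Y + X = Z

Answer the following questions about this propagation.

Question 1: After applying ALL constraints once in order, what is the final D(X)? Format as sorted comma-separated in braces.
Constraint 1 (Y != Z) on D(Y)={3,4,5,9} D(Z)={4,7,8}: no change
Constraint 2 (Y != Z) on D(Y)={3,4,5,9} D(Z)={4,7,8}: no change
Constraint 3 (Y != X) on D(Y)={3,4,5,9} D(X)={3,4,6,8,9}: no change
Constraint 4 (Y + X = Z) on D(Y)={3,4,5,9} D(X)={3,4,6,8,9} D(Z)={4,7,8}: Y {3,4,5,9}->{3,4,5}; X {3,4,6,8,9}->{3,4}; Z {4,7,8}->{7,8}
So after all 4 constraints: D(X) = {3,4}

Answer: {3,4}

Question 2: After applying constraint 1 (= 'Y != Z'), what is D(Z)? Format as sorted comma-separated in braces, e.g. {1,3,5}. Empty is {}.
Answer: {4,7,8}

Derivation:
Constraint 1 (Y != Z) on D(Y)={3,4,5,9} D(Z)={4,7,8}: no change
So after constraint 1: D(Z) = {4,7,8}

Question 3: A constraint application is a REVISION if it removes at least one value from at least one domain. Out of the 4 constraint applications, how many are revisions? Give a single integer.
Answer: 1

Derivation:
Constraint 1 (Y != Z) on D(Y)={3,4,5,9} D(Z)={4,7,8}: no change => not a revision
Constraint 2 (Y != Z) on D(Y)={3,4,5,9} D(Z)={4,7,8}: no change => not a revision
Constraint 3 (Y != X) on D(Y)={3,4,5,9} D(X)={3,4,6,8,9}: no change => not a revision
Constraint 4 (Y + X = Z) on D(Y)={3,4,5,9} D(X)={3,4,6,8,9} D(Z)={4,7,8}: Y {3,4,5,9}->{3,4,5}; X {3,4,6,8,9}->{3,4}; Z {4,7,8}->{7,8} => REVISION
Total revisions = 1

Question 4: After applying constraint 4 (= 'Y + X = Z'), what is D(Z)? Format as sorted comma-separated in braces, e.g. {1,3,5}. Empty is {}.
Answer: {7,8}

Derivation:
Constraint 1 (Y != Z) on D(Y)={3,4,5,9} D(Z)={4,7,8}: no change
Constraint 2 (Y != Z) on D(Y)={3,4,5,9} D(Z)={4,7,8}: no change
Constraint 3 (Y != X) on D(Y)={3,4,5,9} D(X)={3,4,6,8,9}: no change
Constraint 4 (Y + X = Z) on D(Y)={3,4,5,9} D(X)={3,4,6,8,9} D(Z)={4,7,8}: Y {3,4,5,9}->{3,4,5}; X {3,4,6,8,9}->{3,4}; Z {4,7,8}->{7,8}
So after constraint 4: D(Z) = {7,8}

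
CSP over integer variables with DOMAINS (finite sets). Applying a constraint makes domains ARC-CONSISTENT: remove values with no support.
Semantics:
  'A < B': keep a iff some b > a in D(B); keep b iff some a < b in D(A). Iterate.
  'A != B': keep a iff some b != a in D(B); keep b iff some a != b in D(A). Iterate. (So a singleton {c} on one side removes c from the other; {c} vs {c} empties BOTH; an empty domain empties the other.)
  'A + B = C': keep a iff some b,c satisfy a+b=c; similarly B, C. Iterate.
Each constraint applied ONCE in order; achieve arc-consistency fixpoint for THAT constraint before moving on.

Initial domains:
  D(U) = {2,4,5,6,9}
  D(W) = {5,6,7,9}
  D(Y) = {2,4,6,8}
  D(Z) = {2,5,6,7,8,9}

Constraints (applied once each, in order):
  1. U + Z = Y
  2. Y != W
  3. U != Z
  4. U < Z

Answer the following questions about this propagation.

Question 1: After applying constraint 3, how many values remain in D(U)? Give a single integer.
Answer: 3

Derivation:
Constraint 1 (U + Z = Y) on D(U)={2,4,5,6,9} D(Z)={2,5,6,7,8,9} D(Y)={2,4,6,8}: U {2,4,5,6,9}->{2,4,6}; Z {2,5,6,7,8,9}->{2,6}; Y {2,4,6,8}->{4,6,8}
Constraint 2 (Y != W) on D(Y)={4,6,8} D(W)={5,6,7,9}: no change
Constraint 3 (U != Z) on D(U)={2,4,6} D(Z)={2,6}: no change
So after constraint 3: D(U)={2,4,6}, size = 3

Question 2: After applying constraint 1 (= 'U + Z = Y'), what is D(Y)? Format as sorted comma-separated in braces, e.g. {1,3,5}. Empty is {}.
Constraint 1 (U + Z = Y) on D(U)={2,4,5,6,9} D(Z)={2,5,6,7,8,9} D(Y)={2,4,6,8}: U {2,4,5,6,9}->{2,4,6}; Z {2,5,6,7,8,9}->{2,6}; Y {2,4,6,8}->{4,6,8}
So after constraint 1: D(Y) = {4,6,8}

Answer: {4,6,8}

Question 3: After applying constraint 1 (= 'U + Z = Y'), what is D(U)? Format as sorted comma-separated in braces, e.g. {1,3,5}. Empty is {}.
Answer: {2,4,6}

Derivation:
Constraint 1 (U + Z = Y) on D(U)={2,4,5,6,9} D(Z)={2,5,6,7,8,9} D(Y)={2,4,6,8}: U {2,4,5,6,9}->{2,4,6}; Z {2,5,6,7,8,9}->{2,6}; Y {2,4,6,8}->{4,6,8}
So after constraint 1: D(U) = {2,4,6}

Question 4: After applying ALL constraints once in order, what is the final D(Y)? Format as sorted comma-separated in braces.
Answer: {4,6,8}

Derivation:
Constraint 1 (U + Z = Y) on D(U)={2,4,5,6,9} D(Z)={2,5,6,7,8,9} D(Y)={2,4,6,8}: U {2,4,5,6,9}->{2,4,6}; Z {2,5,6,7,8,9}->{2,6}; Y {2,4,6,8}->{4,6,8}
Constraint 2 (Y != W) on D(Y)={4,6,8} D(W)={5,6,7,9}: no change
Constraint 3 (U != Z) on D(U)={2,4,6} D(Z)={2,6}: no change
Constraint 4 (U < Z) on D(U)={2,4,6} D(Z)={2,6}: U {2,4,6}->{2,4}; Z {2,6}->{6}
So after all 4 constraints: D(Y) = {4,6,8}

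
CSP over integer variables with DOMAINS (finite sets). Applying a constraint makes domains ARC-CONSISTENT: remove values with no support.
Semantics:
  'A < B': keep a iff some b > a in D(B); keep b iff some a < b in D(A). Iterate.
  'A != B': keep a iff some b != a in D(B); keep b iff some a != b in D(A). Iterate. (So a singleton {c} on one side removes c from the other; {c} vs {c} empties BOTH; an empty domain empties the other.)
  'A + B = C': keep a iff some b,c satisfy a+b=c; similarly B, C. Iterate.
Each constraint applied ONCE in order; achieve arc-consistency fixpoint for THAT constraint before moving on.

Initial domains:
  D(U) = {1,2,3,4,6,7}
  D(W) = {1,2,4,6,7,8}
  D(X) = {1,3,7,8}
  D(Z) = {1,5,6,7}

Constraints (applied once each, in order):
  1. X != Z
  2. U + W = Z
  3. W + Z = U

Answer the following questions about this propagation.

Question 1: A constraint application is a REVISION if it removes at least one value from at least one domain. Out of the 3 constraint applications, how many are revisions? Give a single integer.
Answer: 2

Derivation:
Constraint 1 (X != Z) on D(X)={1,3,7,8} D(Z)={1,5,6,7}: no change => not a revision
Constraint 2 (U + W = Z) on D(U)={1,2,3,4,6,7} D(W)={1,2,4,6,7,8} D(Z)={1,5,6,7}: U {1,2,3,4,6,7}->{1,2,3,4,6}; W {1,2,4,6,7,8}->{1,2,4,6}; Z {1,5,6,7}->{5,6,7} => REVISION
Constraint 3 (W + Z = U) on D(W)={1,2,4,6} D(Z)={5,6,7} D(U)={1,2,3,4,6}: W {1,2,4,6}->{1}; Z {5,6,7}->{5}; U {1,2,3,4,6}->{6} => REVISION
Total revisions = 2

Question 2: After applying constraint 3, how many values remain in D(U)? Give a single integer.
Constraint 1 (X != Z) on D(X)={1,3,7,8} D(Z)={1,5,6,7}: no change
Constraint 2 (U + W = Z) on D(U)={1,2,3,4,6,7} D(W)={1,2,4,6,7,8} D(Z)={1,5,6,7}: U {1,2,3,4,6,7}->{1,2,3,4,6}; W {1,2,4,6,7,8}->{1,2,4,6}; Z {1,5,6,7}->{5,6,7}
Constraint 3 (W + Z = U) on D(W)={1,2,4,6} D(Z)={5,6,7} D(U)={1,2,3,4,6}: W {1,2,4,6}->{1}; Z {5,6,7}->{5}; U {1,2,3,4,6}->{6}
So after constraint 3: D(U)={6}, size = 1

Answer: 1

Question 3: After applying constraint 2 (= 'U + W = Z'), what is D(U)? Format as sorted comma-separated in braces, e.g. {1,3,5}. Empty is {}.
Answer: {1,2,3,4,6}

Derivation:
Constraint 1 (X != Z) on D(X)={1,3,7,8} D(Z)={1,5,6,7}: no change
Constraint 2 (U + W = Z) on D(U)={1,2,3,4,6,7} D(W)={1,2,4,6,7,8} D(Z)={1,5,6,7}: U {1,2,3,4,6,7}->{1,2,3,4,6}; W {1,2,4,6,7,8}->{1,2,4,6}; Z {1,5,6,7}->{5,6,7}
So after constraint 2: D(U) = {1,2,3,4,6}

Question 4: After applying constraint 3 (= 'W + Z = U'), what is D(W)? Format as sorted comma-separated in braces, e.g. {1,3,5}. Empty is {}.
Answer: {1}

Derivation:
Constraint 1 (X != Z) on D(X)={1,3,7,8} D(Z)={1,5,6,7}: no change
Constraint 2 (U + W = Z) on D(U)={1,2,3,4,6,7} D(W)={1,2,4,6,7,8} D(Z)={1,5,6,7}: U {1,2,3,4,6,7}->{1,2,3,4,6}; W {1,2,4,6,7,8}->{1,2,4,6}; Z {1,5,6,7}->{5,6,7}
Constraint 3 (W + Z = U) on D(W)={1,2,4,6} D(Z)={5,6,7} D(U)={1,2,3,4,6}: W {1,2,4,6}->{1}; Z {5,6,7}->{5}; U {1,2,3,4,6}->{6}
So after constraint 3: D(W) = {1}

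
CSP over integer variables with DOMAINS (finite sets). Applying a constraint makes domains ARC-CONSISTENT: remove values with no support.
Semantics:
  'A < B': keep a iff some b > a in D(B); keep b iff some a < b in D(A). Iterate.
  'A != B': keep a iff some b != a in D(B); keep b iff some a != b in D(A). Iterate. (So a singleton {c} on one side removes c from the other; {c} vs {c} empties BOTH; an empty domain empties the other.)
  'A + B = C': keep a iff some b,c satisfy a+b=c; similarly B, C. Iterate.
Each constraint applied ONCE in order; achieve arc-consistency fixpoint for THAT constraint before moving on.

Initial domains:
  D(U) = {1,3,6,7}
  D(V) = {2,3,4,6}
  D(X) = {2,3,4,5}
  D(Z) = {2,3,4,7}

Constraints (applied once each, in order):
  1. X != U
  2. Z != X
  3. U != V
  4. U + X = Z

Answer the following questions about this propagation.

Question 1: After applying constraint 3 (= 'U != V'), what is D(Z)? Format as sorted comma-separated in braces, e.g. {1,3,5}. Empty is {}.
Constraint 1 (X != U) on D(X)={2,3,4,5} D(U)={1,3,6,7}: no change
Constraint 2 (Z != X) on D(Z)={2,3,4,7} D(X)={2,3,4,5}: no change
Constraint 3 (U != V) on D(U)={1,3,6,7} D(V)={2,3,4,6}: no change
So after constraint 3: D(Z) = {2,3,4,7}

Answer: {2,3,4,7}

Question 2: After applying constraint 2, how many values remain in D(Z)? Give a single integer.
Answer: 4

Derivation:
Constraint 1 (X != U) on D(X)={2,3,4,5} D(U)={1,3,6,7}: no change
Constraint 2 (Z != X) on D(Z)={2,3,4,7} D(X)={2,3,4,5}: no change
So after constraint 2: D(Z)={2,3,4,7}, size = 4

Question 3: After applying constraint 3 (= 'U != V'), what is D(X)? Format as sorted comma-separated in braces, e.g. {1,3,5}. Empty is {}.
Constraint 1 (X != U) on D(X)={2,3,4,5} D(U)={1,3,6,7}: no change
Constraint 2 (Z != X) on D(Z)={2,3,4,7} D(X)={2,3,4,5}: no change
Constraint 3 (U != V) on D(U)={1,3,6,7} D(V)={2,3,4,6}: no change
So after constraint 3: D(X) = {2,3,4,5}

Answer: {2,3,4,5}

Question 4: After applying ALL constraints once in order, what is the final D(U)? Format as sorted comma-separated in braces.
Answer: {1,3}

Derivation:
Constraint 1 (X != U) on D(X)={2,3,4,5} D(U)={1,3,6,7}: no change
Constraint 2 (Z != X) on D(Z)={2,3,4,7} D(X)={2,3,4,5}: no change
Constraint 3 (U != V) on D(U)={1,3,6,7} D(V)={2,3,4,6}: no change
Constraint 4 (U + X = Z) on D(U)={1,3,6,7} D(X)={2,3,4,5} D(Z)={2,3,4,7}: U {1,3,6,7}->{1,3}; X {2,3,4,5}->{2,3,4}; Z {2,3,4,7}->{3,4,7}
So after all 4 constraints: D(U) = {1,3}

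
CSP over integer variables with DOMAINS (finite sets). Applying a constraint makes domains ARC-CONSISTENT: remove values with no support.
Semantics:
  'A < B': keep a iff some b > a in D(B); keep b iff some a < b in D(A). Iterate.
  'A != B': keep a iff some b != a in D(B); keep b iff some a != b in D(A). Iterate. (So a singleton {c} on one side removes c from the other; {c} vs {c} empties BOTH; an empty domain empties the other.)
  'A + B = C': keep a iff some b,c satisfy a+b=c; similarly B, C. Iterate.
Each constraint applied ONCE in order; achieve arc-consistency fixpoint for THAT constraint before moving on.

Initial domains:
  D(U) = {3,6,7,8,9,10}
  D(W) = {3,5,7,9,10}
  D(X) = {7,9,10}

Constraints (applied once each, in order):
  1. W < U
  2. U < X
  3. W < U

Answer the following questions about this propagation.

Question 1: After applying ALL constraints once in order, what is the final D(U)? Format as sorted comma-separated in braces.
Constraint 1 (W < U) on D(W)={3,5,7,9,10} D(U)={3,6,7,8,9,10}: W {3,5,7,9,10}->{3,5,7,9}; U {3,6,7,8,9,10}->{6,7,8,9,10}
Constraint 2 (U < X) on D(U)={6,7,8,9,10} D(X)={7,9,10}: U {6,7,8,9,10}->{6,7,8,9}
Constraint 3 (W < U) on D(W)={3,5,7,9} D(U)={6,7,8,9}: W {3,5,7,9}->{3,5,7}
So after all 3 constraints: D(U) = {6,7,8,9}

Answer: {6,7,8,9}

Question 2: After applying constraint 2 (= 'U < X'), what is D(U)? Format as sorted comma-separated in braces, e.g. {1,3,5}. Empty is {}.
Answer: {6,7,8,9}

Derivation:
Constraint 1 (W < U) on D(W)={3,5,7,9,10} D(U)={3,6,7,8,9,10}: W {3,5,7,9,10}->{3,5,7,9}; U {3,6,7,8,9,10}->{6,7,8,9,10}
Constraint 2 (U < X) on D(U)={6,7,8,9,10} D(X)={7,9,10}: U {6,7,8,9,10}->{6,7,8,9}
So after constraint 2: D(U) = {6,7,8,9}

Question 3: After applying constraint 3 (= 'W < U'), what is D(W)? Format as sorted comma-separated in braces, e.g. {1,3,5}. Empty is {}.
Answer: {3,5,7}

Derivation:
Constraint 1 (W < U) on D(W)={3,5,7,9,10} D(U)={3,6,7,8,9,10}: W {3,5,7,9,10}->{3,5,7,9}; U {3,6,7,8,9,10}->{6,7,8,9,10}
Constraint 2 (U < X) on D(U)={6,7,8,9,10} D(X)={7,9,10}: U {6,7,8,9,10}->{6,7,8,9}
Constraint 3 (W < U) on D(W)={3,5,7,9} D(U)={6,7,8,9}: W {3,5,7,9}->{3,5,7}
So after constraint 3: D(W) = {3,5,7}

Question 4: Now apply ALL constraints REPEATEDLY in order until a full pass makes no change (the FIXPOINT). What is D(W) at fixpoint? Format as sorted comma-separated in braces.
pass 0 (initial): D(W)={3,5,7,9,10}
pass 1: U {3,6,7,8,9,10}->{6,7,8,9}; W {3,5,7,9,10}->{3,5,7}
pass 2: no change
Fixpoint after 2 passes: D(W) = {3,5,7}

Answer: {3,5,7}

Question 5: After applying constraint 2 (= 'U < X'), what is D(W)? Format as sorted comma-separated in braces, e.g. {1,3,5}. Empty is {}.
Constraint 1 (W < U) on D(W)={3,5,7,9,10} D(U)={3,6,7,8,9,10}: W {3,5,7,9,10}->{3,5,7,9}; U {3,6,7,8,9,10}->{6,7,8,9,10}
Constraint 2 (U < X) on D(U)={6,7,8,9,10} D(X)={7,9,10}: U {6,7,8,9,10}->{6,7,8,9}
So after constraint 2: D(W) = {3,5,7,9}

Answer: {3,5,7,9}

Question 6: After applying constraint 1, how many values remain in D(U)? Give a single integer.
Answer: 5

Derivation:
Constraint 1 (W < U) on D(W)={3,5,7,9,10} D(U)={3,6,7,8,9,10}: W {3,5,7,9,10}->{3,5,7,9}; U {3,6,7,8,9,10}->{6,7,8,9,10}
So after constraint 1: D(U)={6,7,8,9,10}, size = 5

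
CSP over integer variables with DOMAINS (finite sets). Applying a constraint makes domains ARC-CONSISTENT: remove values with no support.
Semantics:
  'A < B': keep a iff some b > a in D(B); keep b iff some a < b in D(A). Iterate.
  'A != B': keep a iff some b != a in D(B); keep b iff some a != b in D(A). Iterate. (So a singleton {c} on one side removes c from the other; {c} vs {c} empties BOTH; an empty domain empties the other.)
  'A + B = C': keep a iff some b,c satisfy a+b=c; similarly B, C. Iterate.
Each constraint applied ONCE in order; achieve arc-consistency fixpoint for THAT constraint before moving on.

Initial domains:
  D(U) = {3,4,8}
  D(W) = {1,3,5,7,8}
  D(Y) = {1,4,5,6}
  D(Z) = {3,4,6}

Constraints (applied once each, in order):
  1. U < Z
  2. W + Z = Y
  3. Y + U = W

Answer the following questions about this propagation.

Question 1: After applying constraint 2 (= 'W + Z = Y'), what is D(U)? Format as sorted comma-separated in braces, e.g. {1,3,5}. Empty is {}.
Constraint 1 (U < Z) on D(U)={3,4,8} D(Z)={3,4,6}: U {3,4,8}->{3,4}; Z {3,4,6}->{4,6}
Constraint 2 (W + Z = Y) on D(W)={1,3,5,7,8} D(Z)={4,6} D(Y)={1,4,5,6}: W {1,3,5,7,8}->{1}; Z {4,6}->{4}; Y {1,4,5,6}->{5}
So after constraint 2: D(U) = {3,4}

Answer: {3,4}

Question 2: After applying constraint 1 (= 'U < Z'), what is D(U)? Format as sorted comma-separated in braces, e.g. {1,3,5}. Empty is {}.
Answer: {3,4}

Derivation:
Constraint 1 (U < Z) on D(U)={3,4,8} D(Z)={3,4,6}: U {3,4,8}->{3,4}; Z {3,4,6}->{4,6}
So after constraint 1: D(U) = {3,4}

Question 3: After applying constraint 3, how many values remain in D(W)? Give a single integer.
Constraint 1 (U < Z) on D(U)={3,4,8} D(Z)={3,4,6}: U {3,4,8}->{3,4}; Z {3,4,6}->{4,6}
Constraint 2 (W + Z = Y) on D(W)={1,3,5,7,8} D(Z)={4,6} D(Y)={1,4,5,6}: W {1,3,5,7,8}->{1}; Z {4,6}->{4}; Y {1,4,5,6}->{5}
Constraint 3 (Y + U = W) on D(Y)={5} D(U)={3,4} D(W)={1}: Y {5}->{}; U {3,4}->{}; W {1}->{}
So after constraint 3: D(W)={}, size = 0

Answer: 0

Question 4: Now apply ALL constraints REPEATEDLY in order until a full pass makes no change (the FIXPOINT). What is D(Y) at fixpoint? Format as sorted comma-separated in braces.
Answer: {}

Derivation:
pass 0 (initial): D(Y)={1,4,5,6}
pass 1: U {3,4,8}->{}; W {1,3,5,7,8}->{}; Y {1,4,5,6}->{}; Z {3,4,6}->{4}
pass 2: Z {4}->{}
pass 3: no change
Fixpoint after 3 passes: D(Y) = {}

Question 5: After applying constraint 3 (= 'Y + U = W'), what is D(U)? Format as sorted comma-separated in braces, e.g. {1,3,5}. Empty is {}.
Constraint 1 (U < Z) on D(U)={3,4,8} D(Z)={3,4,6}: U {3,4,8}->{3,4}; Z {3,4,6}->{4,6}
Constraint 2 (W + Z = Y) on D(W)={1,3,5,7,8} D(Z)={4,6} D(Y)={1,4,5,6}: W {1,3,5,7,8}->{1}; Z {4,6}->{4}; Y {1,4,5,6}->{5}
Constraint 3 (Y + U = W) on D(Y)={5} D(U)={3,4} D(W)={1}: Y {5}->{}; U {3,4}->{}; W {1}->{}
So after constraint 3: D(U) = {}

Answer: {}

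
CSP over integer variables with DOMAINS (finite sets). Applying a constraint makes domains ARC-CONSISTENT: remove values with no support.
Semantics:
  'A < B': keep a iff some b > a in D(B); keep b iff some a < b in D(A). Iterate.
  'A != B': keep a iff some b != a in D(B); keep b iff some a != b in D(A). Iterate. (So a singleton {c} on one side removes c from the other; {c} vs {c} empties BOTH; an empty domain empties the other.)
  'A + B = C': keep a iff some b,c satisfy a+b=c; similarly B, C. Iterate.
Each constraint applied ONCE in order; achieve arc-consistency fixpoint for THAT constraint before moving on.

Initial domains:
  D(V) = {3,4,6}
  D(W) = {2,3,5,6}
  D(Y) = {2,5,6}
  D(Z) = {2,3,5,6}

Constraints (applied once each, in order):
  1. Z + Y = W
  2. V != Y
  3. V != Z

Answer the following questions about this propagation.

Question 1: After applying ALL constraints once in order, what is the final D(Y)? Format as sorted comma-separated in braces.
Constraint 1 (Z + Y = W) on D(Z)={2,3,5,6} D(Y)={2,5,6} D(W)={2,3,5,6}: Z {2,3,5,6}->{3}; Y {2,5,6}->{2}; W {2,3,5,6}->{5}
Constraint 2 (V != Y) on D(V)={3,4,6} D(Y)={2}: no change
Constraint 3 (V != Z) on D(V)={3,4,6} D(Z)={3}: V {3,4,6}->{4,6}
So after all 3 constraints: D(Y) = {2}

Answer: {2}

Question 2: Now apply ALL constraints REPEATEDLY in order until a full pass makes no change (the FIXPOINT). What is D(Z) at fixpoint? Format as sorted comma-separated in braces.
Answer: {3}

Derivation:
pass 0 (initial): D(Z)={2,3,5,6}
pass 1: V {3,4,6}->{4,6}; W {2,3,5,6}->{5}; Y {2,5,6}->{2}; Z {2,3,5,6}->{3}
pass 2: no change
Fixpoint after 2 passes: D(Z) = {3}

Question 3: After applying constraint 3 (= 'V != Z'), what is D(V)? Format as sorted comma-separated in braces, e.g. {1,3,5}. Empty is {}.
Answer: {4,6}

Derivation:
Constraint 1 (Z + Y = W) on D(Z)={2,3,5,6} D(Y)={2,5,6} D(W)={2,3,5,6}: Z {2,3,5,6}->{3}; Y {2,5,6}->{2}; W {2,3,5,6}->{5}
Constraint 2 (V != Y) on D(V)={3,4,6} D(Y)={2}: no change
Constraint 3 (V != Z) on D(V)={3,4,6} D(Z)={3}: V {3,4,6}->{4,6}
So after constraint 3: D(V) = {4,6}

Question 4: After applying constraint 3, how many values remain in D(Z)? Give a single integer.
Answer: 1

Derivation:
Constraint 1 (Z + Y = W) on D(Z)={2,3,5,6} D(Y)={2,5,6} D(W)={2,3,5,6}: Z {2,3,5,6}->{3}; Y {2,5,6}->{2}; W {2,3,5,6}->{5}
Constraint 2 (V != Y) on D(V)={3,4,6} D(Y)={2}: no change
Constraint 3 (V != Z) on D(V)={3,4,6} D(Z)={3}: V {3,4,6}->{4,6}
So after constraint 3: D(Z)={3}, size = 1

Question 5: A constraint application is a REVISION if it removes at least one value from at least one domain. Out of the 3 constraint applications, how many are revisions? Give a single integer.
Answer: 2

Derivation:
Constraint 1 (Z + Y = W) on D(Z)={2,3,5,6} D(Y)={2,5,6} D(W)={2,3,5,6}: Z {2,3,5,6}->{3}; Y {2,5,6}->{2}; W {2,3,5,6}->{5} => REVISION
Constraint 2 (V != Y) on D(V)={3,4,6} D(Y)={2}: no change => not a revision
Constraint 3 (V != Z) on D(V)={3,4,6} D(Z)={3}: V {3,4,6}->{4,6} => REVISION
Total revisions = 2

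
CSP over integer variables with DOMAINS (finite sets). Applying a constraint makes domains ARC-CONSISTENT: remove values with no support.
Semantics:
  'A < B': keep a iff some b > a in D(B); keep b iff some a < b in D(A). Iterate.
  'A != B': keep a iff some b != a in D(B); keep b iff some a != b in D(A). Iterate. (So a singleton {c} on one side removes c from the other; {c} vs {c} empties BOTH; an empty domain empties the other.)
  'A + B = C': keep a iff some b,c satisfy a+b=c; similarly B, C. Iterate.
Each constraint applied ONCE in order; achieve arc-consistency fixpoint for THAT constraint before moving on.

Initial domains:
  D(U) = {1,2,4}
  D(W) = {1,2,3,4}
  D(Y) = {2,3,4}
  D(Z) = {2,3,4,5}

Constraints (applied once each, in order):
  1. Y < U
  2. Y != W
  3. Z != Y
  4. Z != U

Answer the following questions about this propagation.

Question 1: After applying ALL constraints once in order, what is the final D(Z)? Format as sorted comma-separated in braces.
Answer: {2,3,5}

Derivation:
Constraint 1 (Y < U) on D(Y)={2,3,4} D(U)={1,2,4}: Y {2,3,4}->{2,3}; U {1,2,4}->{4}
Constraint 2 (Y != W) on D(Y)={2,3} D(W)={1,2,3,4}: no change
Constraint 3 (Z != Y) on D(Z)={2,3,4,5} D(Y)={2,3}: no change
Constraint 4 (Z != U) on D(Z)={2,3,4,5} D(U)={4}: Z {2,3,4,5}->{2,3,5}
So after all 4 constraints: D(Z) = {2,3,5}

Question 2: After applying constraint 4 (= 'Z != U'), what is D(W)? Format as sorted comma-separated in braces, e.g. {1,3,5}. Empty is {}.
Answer: {1,2,3,4}

Derivation:
Constraint 1 (Y < U) on D(Y)={2,3,4} D(U)={1,2,4}: Y {2,3,4}->{2,3}; U {1,2,4}->{4}
Constraint 2 (Y != W) on D(Y)={2,3} D(W)={1,2,3,4}: no change
Constraint 3 (Z != Y) on D(Z)={2,3,4,5} D(Y)={2,3}: no change
Constraint 4 (Z != U) on D(Z)={2,3,4,5} D(U)={4}: Z {2,3,4,5}->{2,3,5}
So after constraint 4: D(W) = {1,2,3,4}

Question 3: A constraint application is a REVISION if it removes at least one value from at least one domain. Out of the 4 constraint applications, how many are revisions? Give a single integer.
Constraint 1 (Y < U) on D(Y)={2,3,4} D(U)={1,2,4}: Y {2,3,4}->{2,3}; U {1,2,4}->{4} => REVISION
Constraint 2 (Y != W) on D(Y)={2,3} D(W)={1,2,3,4}: no change => not a revision
Constraint 3 (Z != Y) on D(Z)={2,3,4,5} D(Y)={2,3}: no change => not a revision
Constraint 4 (Z != U) on D(Z)={2,3,4,5} D(U)={4}: Z {2,3,4,5}->{2,3,5} => REVISION
Total revisions = 2

Answer: 2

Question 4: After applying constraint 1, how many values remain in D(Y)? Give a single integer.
Answer: 2

Derivation:
Constraint 1 (Y < U) on D(Y)={2,3,4} D(U)={1,2,4}: Y {2,3,4}->{2,3}; U {1,2,4}->{4}
So after constraint 1: D(Y)={2,3}, size = 2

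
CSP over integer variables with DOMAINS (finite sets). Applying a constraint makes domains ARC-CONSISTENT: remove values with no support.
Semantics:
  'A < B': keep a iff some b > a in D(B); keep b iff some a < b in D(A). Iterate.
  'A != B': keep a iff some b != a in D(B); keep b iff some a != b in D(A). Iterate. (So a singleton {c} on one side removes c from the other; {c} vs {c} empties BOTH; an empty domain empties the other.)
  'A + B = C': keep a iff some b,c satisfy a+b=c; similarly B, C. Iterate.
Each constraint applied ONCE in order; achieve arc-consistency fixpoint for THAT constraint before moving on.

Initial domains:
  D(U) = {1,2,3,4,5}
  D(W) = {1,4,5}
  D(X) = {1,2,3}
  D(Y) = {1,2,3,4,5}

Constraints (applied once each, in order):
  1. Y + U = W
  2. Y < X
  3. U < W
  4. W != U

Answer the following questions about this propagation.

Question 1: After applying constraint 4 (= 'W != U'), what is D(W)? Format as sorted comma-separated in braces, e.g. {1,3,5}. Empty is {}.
Answer: {4,5}

Derivation:
Constraint 1 (Y + U = W) on D(Y)={1,2,3,4,5} D(U)={1,2,3,4,5} D(W)={1,4,5}: Y {1,2,3,4,5}->{1,2,3,4}; U {1,2,3,4,5}->{1,2,3,4}; W {1,4,5}->{4,5}
Constraint 2 (Y < X) on D(Y)={1,2,3,4} D(X)={1,2,3}: Y {1,2,3,4}->{1,2}; X {1,2,3}->{2,3}
Constraint 3 (U < W) on D(U)={1,2,3,4} D(W)={4,5}: no change
Constraint 4 (W != U) on D(W)={4,5} D(U)={1,2,3,4}: no change
So after constraint 4: D(W) = {4,5}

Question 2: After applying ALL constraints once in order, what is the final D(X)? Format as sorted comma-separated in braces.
Answer: {2,3}

Derivation:
Constraint 1 (Y + U = W) on D(Y)={1,2,3,4,5} D(U)={1,2,3,4,5} D(W)={1,4,5}: Y {1,2,3,4,5}->{1,2,3,4}; U {1,2,3,4,5}->{1,2,3,4}; W {1,4,5}->{4,5}
Constraint 2 (Y < X) on D(Y)={1,2,3,4} D(X)={1,2,3}: Y {1,2,3,4}->{1,2}; X {1,2,3}->{2,3}
Constraint 3 (U < W) on D(U)={1,2,3,4} D(W)={4,5}: no change
Constraint 4 (W != U) on D(W)={4,5} D(U)={1,2,3,4}: no change
So after all 4 constraints: D(X) = {2,3}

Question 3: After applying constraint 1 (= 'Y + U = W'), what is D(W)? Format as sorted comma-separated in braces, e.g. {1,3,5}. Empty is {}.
Answer: {4,5}

Derivation:
Constraint 1 (Y + U = W) on D(Y)={1,2,3,4,5} D(U)={1,2,3,4,5} D(W)={1,4,5}: Y {1,2,3,4,5}->{1,2,3,4}; U {1,2,3,4,5}->{1,2,3,4}; W {1,4,5}->{4,5}
So after constraint 1: D(W) = {4,5}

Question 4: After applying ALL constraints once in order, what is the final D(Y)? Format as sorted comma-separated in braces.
Constraint 1 (Y + U = W) on D(Y)={1,2,3,4,5} D(U)={1,2,3,4,5} D(W)={1,4,5}: Y {1,2,3,4,5}->{1,2,3,4}; U {1,2,3,4,5}->{1,2,3,4}; W {1,4,5}->{4,5}
Constraint 2 (Y < X) on D(Y)={1,2,3,4} D(X)={1,2,3}: Y {1,2,3,4}->{1,2}; X {1,2,3}->{2,3}
Constraint 3 (U < W) on D(U)={1,2,3,4} D(W)={4,5}: no change
Constraint 4 (W != U) on D(W)={4,5} D(U)={1,2,3,4}: no change
So after all 4 constraints: D(Y) = {1,2}

Answer: {1,2}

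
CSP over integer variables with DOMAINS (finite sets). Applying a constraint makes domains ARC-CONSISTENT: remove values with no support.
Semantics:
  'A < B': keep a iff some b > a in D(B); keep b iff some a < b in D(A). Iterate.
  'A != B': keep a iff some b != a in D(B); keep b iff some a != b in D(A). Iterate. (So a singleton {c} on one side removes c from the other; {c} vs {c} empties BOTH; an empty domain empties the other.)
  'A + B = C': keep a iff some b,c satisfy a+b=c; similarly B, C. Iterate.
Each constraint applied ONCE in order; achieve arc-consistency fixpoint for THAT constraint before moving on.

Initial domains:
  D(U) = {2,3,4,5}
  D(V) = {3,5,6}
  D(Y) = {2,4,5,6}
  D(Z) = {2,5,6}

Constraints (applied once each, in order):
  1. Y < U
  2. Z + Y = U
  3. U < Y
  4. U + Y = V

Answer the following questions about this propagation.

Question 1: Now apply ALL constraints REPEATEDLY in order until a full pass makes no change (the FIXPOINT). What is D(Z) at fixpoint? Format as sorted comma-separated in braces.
Answer: {}

Derivation:
pass 0 (initial): D(Z)={2,5,6}
pass 1: U {2,3,4,5}->{}; V {3,5,6}->{}; Y {2,4,5,6}->{}; Z {2,5,6}->{2}
pass 2: Z {2}->{}
pass 3: no change
Fixpoint after 3 passes: D(Z) = {}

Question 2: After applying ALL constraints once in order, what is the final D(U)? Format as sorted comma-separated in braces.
Answer: {}

Derivation:
Constraint 1 (Y < U) on D(Y)={2,4,5,6} D(U)={2,3,4,5}: Y {2,4,5,6}->{2,4}; U {2,3,4,5}->{3,4,5}
Constraint 2 (Z + Y = U) on D(Z)={2,5,6} D(Y)={2,4} D(U)={3,4,5}: Z {2,5,6}->{2}; Y {2,4}->{2}; U {3,4,5}->{4}
Constraint 3 (U < Y) on D(U)={4} D(Y)={2}: U {4}->{}; Y {2}->{}
Constraint 4 (U + Y = V) on D(U)={} D(Y)={} D(V)={3,5,6}: V {3,5,6}->{}
So after all 4 constraints: D(U) = {}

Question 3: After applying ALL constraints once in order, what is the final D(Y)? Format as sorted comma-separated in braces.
Constraint 1 (Y < U) on D(Y)={2,4,5,6} D(U)={2,3,4,5}: Y {2,4,5,6}->{2,4}; U {2,3,4,5}->{3,4,5}
Constraint 2 (Z + Y = U) on D(Z)={2,5,6} D(Y)={2,4} D(U)={3,4,5}: Z {2,5,6}->{2}; Y {2,4}->{2}; U {3,4,5}->{4}
Constraint 3 (U < Y) on D(U)={4} D(Y)={2}: U {4}->{}; Y {2}->{}
Constraint 4 (U + Y = V) on D(U)={} D(Y)={} D(V)={3,5,6}: V {3,5,6}->{}
So after all 4 constraints: D(Y) = {}

Answer: {}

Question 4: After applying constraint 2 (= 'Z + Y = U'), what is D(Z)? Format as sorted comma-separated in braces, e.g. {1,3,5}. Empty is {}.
Answer: {2}

Derivation:
Constraint 1 (Y < U) on D(Y)={2,4,5,6} D(U)={2,3,4,5}: Y {2,4,5,6}->{2,4}; U {2,3,4,5}->{3,4,5}
Constraint 2 (Z + Y = U) on D(Z)={2,5,6} D(Y)={2,4} D(U)={3,4,5}: Z {2,5,6}->{2}; Y {2,4}->{2}; U {3,4,5}->{4}
So after constraint 2: D(Z) = {2}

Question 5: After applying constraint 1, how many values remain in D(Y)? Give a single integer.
Answer: 2

Derivation:
Constraint 1 (Y < U) on D(Y)={2,4,5,6} D(U)={2,3,4,5}: Y {2,4,5,6}->{2,4}; U {2,3,4,5}->{3,4,5}
So after constraint 1: D(Y)={2,4}, size = 2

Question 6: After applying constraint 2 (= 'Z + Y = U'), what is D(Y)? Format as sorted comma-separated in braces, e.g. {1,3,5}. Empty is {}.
Answer: {2}

Derivation:
Constraint 1 (Y < U) on D(Y)={2,4,5,6} D(U)={2,3,4,5}: Y {2,4,5,6}->{2,4}; U {2,3,4,5}->{3,4,5}
Constraint 2 (Z + Y = U) on D(Z)={2,5,6} D(Y)={2,4} D(U)={3,4,5}: Z {2,5,6}->{2}; Y {2,4}->{2}; U {3,4,5}->{4}
So after constraint 2: D(Y) = {2}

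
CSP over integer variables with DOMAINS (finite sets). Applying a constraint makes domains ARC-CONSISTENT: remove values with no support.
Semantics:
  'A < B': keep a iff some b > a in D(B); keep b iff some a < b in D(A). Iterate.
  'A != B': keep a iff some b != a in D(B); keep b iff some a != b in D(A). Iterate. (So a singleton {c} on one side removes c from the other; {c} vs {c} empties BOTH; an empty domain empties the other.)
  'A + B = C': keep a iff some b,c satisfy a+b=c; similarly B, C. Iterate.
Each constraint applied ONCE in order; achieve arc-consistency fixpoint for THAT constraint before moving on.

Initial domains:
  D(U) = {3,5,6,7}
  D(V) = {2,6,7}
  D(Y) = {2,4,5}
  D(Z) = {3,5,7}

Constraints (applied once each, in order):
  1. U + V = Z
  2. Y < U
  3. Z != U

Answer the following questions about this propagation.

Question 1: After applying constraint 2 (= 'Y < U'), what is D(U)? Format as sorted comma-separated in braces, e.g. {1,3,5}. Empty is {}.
Answer: {3,5}

Derivation:
Constraint 1 (U + V = Z) on D(U)={3,5,6,7} D(V)={2,6,7} D(Z)={3,5,7}: U {3,5,6,7}->{3,5}; V {2,6,7}->{2}; Z {3,5,7}->{5,7}
Constraint 2 (Y < U) on D(Y)={2,4,5} D(U)={3,5}: Y {2,4,5}->{2,4}
So after constraint 2: D(U) = {3,5}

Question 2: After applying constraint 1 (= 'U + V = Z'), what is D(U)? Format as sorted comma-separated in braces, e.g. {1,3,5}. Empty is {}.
Constraint 1 (U + V = Z) on D(U)={3,5,6,7} D(V)={2,6,7} D(Z)={3,5,7}: U {3,5,6,7}->{3,5}; V {2,6,7}->{2}; Z {3,5,7}->{5,7}
So after constraint 1: D(U) = {3,5}

Answer: {3,5}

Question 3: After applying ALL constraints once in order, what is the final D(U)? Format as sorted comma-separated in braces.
Constraint 1 (U + V = Z) on D(U)={3,5,6,7} D(V)={2,6,7} D(Z)={3,5,7}: U {3,5,6,7}->{3,5}; V {2,6,7}->{2}; Z {3,5,7}->{5,7}
Constraint 2 (Y < U) on D(Y)={2,4,5} D(U)={3,5}: Y {2,4,5}->{2,4}
Constraint 3 (Z != U) on D(Z)={5,7} D(U)={3,5}: no change
So after all 3 constraints: D(U) = {3,5}

Answer: {3,5}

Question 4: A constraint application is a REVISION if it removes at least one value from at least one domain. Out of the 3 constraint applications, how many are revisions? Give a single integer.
Constraint 1 (U + V = Z) on D(U)={3,5,6,7} D(V)={2,6,7} D(Z)={3,5,7}: U {3,5,6,7}->{3,5}; V {2,6,7}->{2}; Z {3,5,7}->{5,7} => REVISION
Constraint 2 (Y < U) on D(Y)={2,4,5} D(U)={3,5}: Y {2,4,5}->{2,4} => REVISION
Constraint 3 (Z != U) on D(Z)={5,7} D(U)={3,5}: no change => not a revision
Total revisions = 2

Answer: 2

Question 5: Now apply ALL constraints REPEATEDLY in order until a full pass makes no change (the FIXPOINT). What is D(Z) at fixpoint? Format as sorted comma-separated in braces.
pass 0 (initial): D(Z)={3,5,7}
pass 1: U {3,5,6,7}->{3,5}; V {2,6,7}->{2}; Y {2,4,5}->{2,4}; Z {3,5,7}->{5,7}
pass 2: no change
Fixpoint after 2 passes: D(Z) = {5,7}

Answer: {5,7}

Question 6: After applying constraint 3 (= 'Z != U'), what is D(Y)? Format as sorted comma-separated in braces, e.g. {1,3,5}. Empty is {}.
Answer: {2,4}

Derivation:
Constraint 1 (U + V = Z) on D(U)={3,5,6,7} D(V)={2,6,7} D(Z)={3,5,7}: U {3,5,6,7}->{3,5}; V {2,6,7}->{2}; Z {3,5,7}->{5,7}
Constraint 2 (Y < U) on D(Y)={2,4,5} D(U)={3,5}: Y {2,4,5}->{2,4}
Constraint 3 (Z != U) on D(Z)={5,7} D(U)={3,5}: no change
So after constraint 3: D(Y) = {2,4}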